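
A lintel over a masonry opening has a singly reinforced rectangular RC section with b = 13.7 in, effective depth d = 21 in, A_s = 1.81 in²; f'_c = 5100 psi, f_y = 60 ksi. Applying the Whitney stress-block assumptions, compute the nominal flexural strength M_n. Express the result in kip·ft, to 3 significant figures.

M_n ≈ 182 kip·ft

T = A_s f_y = 1.81 × 60 = 108.6 kips.
a = T/(0.85 f'_c b) = 108.6/(0.85 × 5.1 × 13.7) = 1.829 in.
M_n = T(d − a/2) = 108.6 × (21 − 0.9145) = 2181.3 kip·in = 2181.3/12 = 181.78 kip·ft.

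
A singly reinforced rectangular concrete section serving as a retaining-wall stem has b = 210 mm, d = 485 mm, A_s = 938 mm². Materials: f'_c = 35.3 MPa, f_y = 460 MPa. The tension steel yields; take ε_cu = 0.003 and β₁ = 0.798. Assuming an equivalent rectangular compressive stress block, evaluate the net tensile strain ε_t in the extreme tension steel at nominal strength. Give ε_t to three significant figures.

a = A_s f_y/(0.85 f'_c b) = 68.48 mm.
β₁ = 0.798, so c = a/β₁ = 68.48/0.798 = 85.81 mm.
From the linear strain diagram with ε_cu = 0.003: ε_t = 0.003 (d − c)/c = 0.003 × (485 − 85.81)/85.81 = 0.0140.
Since ε_t ≥ 0.005, the section is tension-controlled.

ε_t ≈ 0.0140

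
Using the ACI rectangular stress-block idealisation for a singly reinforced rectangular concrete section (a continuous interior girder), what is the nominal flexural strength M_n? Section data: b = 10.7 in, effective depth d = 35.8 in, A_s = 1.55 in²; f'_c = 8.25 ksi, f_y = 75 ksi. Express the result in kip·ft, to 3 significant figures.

T = A_s f_y = 1.55 × 75 = 116.25 kips.
a = T/(0.85 f'_c b) = 116.25/(0.85 × 8.25 × 10.7) = 1.549 in.
M_n = T(d − a/2) = 116.25 × (35.8 − 0.7745) = 4071.7 kip·in = 4071.7/12 = 339.31 kip·ft.

M_n ≈ 339 kip·ft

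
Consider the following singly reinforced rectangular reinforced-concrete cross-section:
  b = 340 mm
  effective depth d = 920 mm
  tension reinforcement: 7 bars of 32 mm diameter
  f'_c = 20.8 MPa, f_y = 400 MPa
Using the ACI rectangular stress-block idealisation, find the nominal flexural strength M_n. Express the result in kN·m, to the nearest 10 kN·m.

A_s = 7 × 804 = 5628 mm².
T = A_s f_y = 5628 × 400 = 2251200 N = 2251.2 kN.
From C = T: a = T/(0.85 f'_c b) = 2251200/(0.85 × 20.8 × 340) = 374.50 mm.
M_n = T(d − a/2) = 2251.2 kN × (920 − 187.25) mm = 1649.57 kN·m.

M_n ≈ 1650 kN·m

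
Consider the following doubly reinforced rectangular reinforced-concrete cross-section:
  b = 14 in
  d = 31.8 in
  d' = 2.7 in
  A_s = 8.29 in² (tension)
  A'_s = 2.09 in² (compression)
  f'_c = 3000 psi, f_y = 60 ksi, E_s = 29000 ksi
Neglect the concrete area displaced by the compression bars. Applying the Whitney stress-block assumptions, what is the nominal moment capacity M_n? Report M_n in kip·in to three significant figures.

Assume both steels yield.
a = (A_s − A'_s) f_y/(0.85 f'_c b) = (8.29 − 2.09) × 60/(0.85 × 3 × 14) = 10.420 in.
c = a/β₁ = 10.420/0.85 = 12.259 in; ε'_s = 0.003(c − d')/c = 0.0023 ≥ ε_y = 0.0021, so the compression steel yields.
M_n = (A_s − A'_s) f_y (d − a/2) + A'_s f_y (d − d') = 372 × (31.8 − 5.21) + 125.4 × (31.8 − 2.7) = 9891.5 + 3649.1 = 13540.6 kip·in.

M_n ≈ 13500 kip·in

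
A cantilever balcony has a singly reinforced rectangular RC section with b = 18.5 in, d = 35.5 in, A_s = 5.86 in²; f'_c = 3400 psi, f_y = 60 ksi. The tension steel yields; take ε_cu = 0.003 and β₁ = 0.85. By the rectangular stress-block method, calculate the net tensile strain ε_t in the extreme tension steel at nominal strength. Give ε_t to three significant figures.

ε_t ≈ 0.0108

a = A_s f_y/(0.85 f'_c b) = 6.576 in.
β₁ = 0.85, so c = a/β₁ = 6.576/0.85 = 7.736 in.
From the linear strain diagram with ε_cu = 0.003: ε_t = 0.003 (d − c)/c = 0.003 × (35.5 − 7.736)/7.736 = 0.0108.
Since ε_t ≥ 0.005, the section is tension-controlled.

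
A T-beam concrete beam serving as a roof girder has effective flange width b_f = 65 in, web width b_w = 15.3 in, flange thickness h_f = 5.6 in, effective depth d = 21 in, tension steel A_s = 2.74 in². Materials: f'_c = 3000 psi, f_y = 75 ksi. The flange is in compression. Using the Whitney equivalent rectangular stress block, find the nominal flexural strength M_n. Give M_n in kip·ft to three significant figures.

M_n ≈ 349 kip·ft

Tension: T = A_s f_y = 2.74 × 75 = 205.5 kips.
Try a within the flange: a = T/(0.85 f'_c b_f) = 205.5/(0.85 × 3 × 65) = 1.240 in.
Since a = 1.240 ≤ h_f = 5.6 in, the stress block lies entirely in the flange; analyse as a rectangular beam of width b_f.
M_n = T(d − a/2) = 205.5 × (21 − 0.62) = 4188.1 kip·in.
M_n = 4188.1/12 = 349.01 kip·ft.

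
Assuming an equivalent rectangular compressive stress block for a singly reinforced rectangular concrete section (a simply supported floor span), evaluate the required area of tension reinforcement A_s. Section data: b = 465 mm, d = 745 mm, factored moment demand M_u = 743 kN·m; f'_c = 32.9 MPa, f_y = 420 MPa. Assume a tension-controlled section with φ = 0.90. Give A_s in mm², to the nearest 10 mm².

M_n = M_u/φ = 743/0.90 = 825.556 kN·m.
With M_n = 0.85 f'_c a b (d − a/2), solve the quadratic for a:
a = d − √(d² − 2M_n/(0.85 f'_c b)) = 745 − √(745² − 2 × 825.556×10⁶/(0.85 × 32.9 × 465)) = 90.74 mm.
A_s = 0.85 f'_c a b / f_y = 0.85 × 32.9 × 90.74 × 465 / 420 = 2809.4 mm².

A_s ≈ 2810 mm²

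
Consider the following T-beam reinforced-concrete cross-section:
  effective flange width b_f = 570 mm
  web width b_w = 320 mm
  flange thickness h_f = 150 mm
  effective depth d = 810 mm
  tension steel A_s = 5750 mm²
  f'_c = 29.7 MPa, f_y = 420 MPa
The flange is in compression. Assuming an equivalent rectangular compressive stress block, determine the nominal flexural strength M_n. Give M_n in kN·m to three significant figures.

M_n ≈ 1750 kN·m

Tension: T = A_s f_y = 5750 × 420 = 2415000 N.
Try a within the flange: a = T/(0.85 f'_c b_f) = 2415000/(0.85 × 29.7 × 570) = 167.83 mm.
a = 167.83 > h_f = 150 mm: the block extends into the web. Split into flange-overhang and web parts.
C_f = 0.85 f'_c (b_f − b_w) h_f = 0.85 × 29.7 × (570 − 320) × 150 = 946688 N.
Remaining web compression depth: a_w = (T − C_f)/(0.85 f'_c b_w) = (2415000 − 946688)/(0.85 × 29.7 × 320) = 181.76 mm.
M_n = C_f(d − h_f/2) + (T − C_f)(d − a_w/2) = 946688 × (810 − 75) + 1468312 × (810 − 90.88) = 695.82 + 1055.89 = 1751.71 × 10⁶ N·mm.
M_n = 1751.71 kN·m.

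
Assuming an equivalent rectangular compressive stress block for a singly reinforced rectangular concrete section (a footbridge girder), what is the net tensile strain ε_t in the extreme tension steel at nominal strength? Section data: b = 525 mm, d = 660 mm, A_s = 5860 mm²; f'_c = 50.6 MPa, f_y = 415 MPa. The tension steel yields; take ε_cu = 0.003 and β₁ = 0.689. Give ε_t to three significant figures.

ε_t ≈ 0.00967

a = A_s f_y/(0.85 f'_c b) = 107.70 mm.
β₁ = 0.689, so c = a/β₁ = 107.70/0.689 = 156.31 mm.
From the linear strain diagram with ε_cu = 0.003: ε_t = 0.003 (d − c)/c = 0.003 × (660 − 156.31)/156.31 = 0.00967.
Since ε_t ≥ 0.005, the section is tension-controlled.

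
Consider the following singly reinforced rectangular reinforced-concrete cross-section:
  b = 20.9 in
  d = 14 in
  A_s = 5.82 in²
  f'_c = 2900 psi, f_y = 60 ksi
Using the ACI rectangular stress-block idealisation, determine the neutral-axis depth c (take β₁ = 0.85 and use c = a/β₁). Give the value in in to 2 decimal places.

T = A_s f_y = 5.82 × 60 = 349.2 kips.
a = T/(0.85 f'_c b) = 349.2/(0.85 × 2.9 × 20.9) = 6.7781 in.
With β₁ = 0.85, c = a/β₁ = 6.7781/0.85 = 7.97 in.

c ≈ 7.97 in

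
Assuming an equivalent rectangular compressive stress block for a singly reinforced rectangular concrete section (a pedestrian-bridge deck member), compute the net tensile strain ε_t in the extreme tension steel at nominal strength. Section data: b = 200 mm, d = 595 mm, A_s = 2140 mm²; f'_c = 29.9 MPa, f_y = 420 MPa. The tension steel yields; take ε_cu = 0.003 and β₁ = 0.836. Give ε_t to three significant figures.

a = A_s f_y/(0.85 f'_c b) = 176.82 mm.
β₁ = 0.836, so c = a/β₁ = 176.82/0.836 = 211.51 mm.
From the linear strain diagram with ε_cu = 0.003: ε_t = 0.003 (d − c)/c = 0.003 × (595 − 211.51)/211.51 = 0.00544.
Since ε_t ≥ 0.005, the section is tension-controlled.

ε_t ≈ 0.00544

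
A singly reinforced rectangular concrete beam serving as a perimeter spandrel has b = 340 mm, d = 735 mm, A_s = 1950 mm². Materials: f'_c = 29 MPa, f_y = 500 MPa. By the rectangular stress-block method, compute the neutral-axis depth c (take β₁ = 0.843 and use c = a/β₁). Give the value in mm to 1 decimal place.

T = A_s f_y = 1950 × 500 = 975000 N = 975 kN.
Setting C = 0.85 f'_c a b equal to T: a = 975000/(0.85 × 29 × 340) = 116.335 mm.
With β₁ = 0.843, c = a/β₁ = 116.335/0.843 = 138.0 mm.

c ≈ 138.0 mm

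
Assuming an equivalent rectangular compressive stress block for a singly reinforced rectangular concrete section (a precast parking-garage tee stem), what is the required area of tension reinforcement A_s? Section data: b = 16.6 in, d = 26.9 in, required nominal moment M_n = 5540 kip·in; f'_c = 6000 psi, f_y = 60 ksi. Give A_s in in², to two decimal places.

A_s ≈ 3.60 in²

From M_n = 0.85 f'_c a b (d − a/2):
a = d − √(d² − 2M_n/(0.85 f'_c b)) = 26.9 − √(26.9² − 2 × 5540/(0.85 × 6 × 16.6)) = 2.554 in.
A_s = 0.85 f'_c a b / f_y = 0.85 × 6 × 2.554 × 16.6 / 60 = 3.604 in².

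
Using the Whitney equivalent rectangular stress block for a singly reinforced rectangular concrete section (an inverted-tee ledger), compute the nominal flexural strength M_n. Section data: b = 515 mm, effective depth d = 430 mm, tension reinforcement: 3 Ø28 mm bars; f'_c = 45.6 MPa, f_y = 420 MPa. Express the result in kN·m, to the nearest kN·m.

A_s = 3 × 616 = 1848 mm².
T = A_s f_y = 1848 × 420 = 776160 N = 776.16 kN.
From C = T: a = T/(0.85 f'_c b) = 776160/(0.85 × 45.6 × 515) = 38.88 mm.
M_n = T(d − a/2) = 776.16 kN × (430 − 19.44) mm = 318.66 kN·m.

M_n ≈ 319 kN·m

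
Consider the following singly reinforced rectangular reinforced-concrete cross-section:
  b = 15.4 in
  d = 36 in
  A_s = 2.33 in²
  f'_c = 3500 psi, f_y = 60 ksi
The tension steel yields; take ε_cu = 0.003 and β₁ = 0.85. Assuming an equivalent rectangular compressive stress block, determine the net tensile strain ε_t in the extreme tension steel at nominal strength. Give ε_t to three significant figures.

a = A_s f_y/(0.85 f'_c b) = 3.051 in.
β₁ = 0.85, so c = a/β₁ = 3.051/0.85 = 3.589 in.
From the linear strain diagram with ε_cu = 0.003: ε_t = 0.003 (d − c)/c = 0.003 × (36 − 3.589)/3.589 = 0.0271.
Since ε_t ≥ 0.005, the section is tension-controlled.

ε_t ≈ 0.0271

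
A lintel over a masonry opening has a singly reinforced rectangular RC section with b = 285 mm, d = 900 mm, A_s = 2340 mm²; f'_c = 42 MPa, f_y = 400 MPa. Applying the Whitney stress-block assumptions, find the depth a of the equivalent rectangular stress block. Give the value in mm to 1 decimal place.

T = A_s f_y = 2340 × 400 = 936000 N = 936 kN.
Setting C = 0.85 f'_c a b equal to T: a = 936000/(0.85 × 42 × 285) = 92.0 mm.

a ≈ 92.0 mm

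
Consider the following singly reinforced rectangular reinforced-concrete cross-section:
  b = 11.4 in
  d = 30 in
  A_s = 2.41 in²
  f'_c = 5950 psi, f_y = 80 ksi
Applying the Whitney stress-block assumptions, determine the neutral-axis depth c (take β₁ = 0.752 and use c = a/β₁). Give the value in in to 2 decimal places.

c ≈ 4.45 in

T = A_s f_y = 2.41 × 80 = 192.8 kips.
a = T/(0.85 f'_c b) = 192.8/(0.85 × 5.95 × 11.4) = 3.3440 in.
With β₁ = 0.752, c = a/β₁ = 3.3440/0.752 = 4.45 in.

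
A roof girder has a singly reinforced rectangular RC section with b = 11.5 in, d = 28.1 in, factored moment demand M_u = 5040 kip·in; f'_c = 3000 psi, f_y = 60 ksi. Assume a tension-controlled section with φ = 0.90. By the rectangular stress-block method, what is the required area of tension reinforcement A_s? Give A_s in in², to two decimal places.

A_s ≈ 3.87 in²

M_n = M_u/φ = 5040/0.90 = 5600 kip·in.
From M_n = 0.85 f'_c a b (d − a/2):
a = d − √(d² − 2M_n/(0.85 f'_c b)) = 28.1 − √(28.1² − 2 × 5600/(0.85 × 3 × 11.5)) = 7.909 in.
A_s = 0.85 f'_c a b / f_y = 0.85 × 3 × 7.909 × 11.5 / 60 = 3.866 in².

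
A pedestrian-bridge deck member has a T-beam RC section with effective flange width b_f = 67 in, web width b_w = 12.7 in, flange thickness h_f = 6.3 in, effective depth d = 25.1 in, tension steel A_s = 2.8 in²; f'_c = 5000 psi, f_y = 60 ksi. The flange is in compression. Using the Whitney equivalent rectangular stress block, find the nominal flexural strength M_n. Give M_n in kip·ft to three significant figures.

M_n ≈ 347 kip·ft

Tension: T = A_s f_y = 2.8 × 60 = 168 kips.
Try a within the flange: a = T/(0.85 f'_c b_f) = 168/(0.85 × 5 × 67) = 0.590 in.
Since a = 0.590 ≤ h_f = 6.3 in, the stress block lies entirely in the flange; analyse as a rectangular beam of width b_f.
M_n = T(d − a/2) = 168 × (25.1 − 0.295) = 4167.2 kip·in.
M_n = 4167.2/12 = 347.27 kip·ft.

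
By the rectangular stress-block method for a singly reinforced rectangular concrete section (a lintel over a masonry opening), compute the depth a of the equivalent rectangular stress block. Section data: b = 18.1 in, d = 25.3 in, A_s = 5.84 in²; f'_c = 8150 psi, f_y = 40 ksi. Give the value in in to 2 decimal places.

a ≈ 1.86 in

T = A_s f_y = 5.84 × 40 = 233.6 kips.
a = T/(0.85 f'_c b) = 233.6/(0.85 × 8.15 × 18.1) = 1.86 in.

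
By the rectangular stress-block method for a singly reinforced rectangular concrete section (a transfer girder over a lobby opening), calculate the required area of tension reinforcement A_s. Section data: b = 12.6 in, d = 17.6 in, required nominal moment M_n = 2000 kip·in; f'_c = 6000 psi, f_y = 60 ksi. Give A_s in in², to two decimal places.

A_s ≈ 2.00 in²

From M_n = 0.85 f'_c a b (d − a/2):
a = d − √(d² − 2M_n/(0.85 f'_c b)) = 17.6 − √(17.6² − 2 × 2000/(0.85 × 6 × 12.6)) = 1.867 in.
A_s = 0.85 f'_c a b / f_y = 0.85 × 6 × 1.867 × 12.6 / 60 = 2.000 in².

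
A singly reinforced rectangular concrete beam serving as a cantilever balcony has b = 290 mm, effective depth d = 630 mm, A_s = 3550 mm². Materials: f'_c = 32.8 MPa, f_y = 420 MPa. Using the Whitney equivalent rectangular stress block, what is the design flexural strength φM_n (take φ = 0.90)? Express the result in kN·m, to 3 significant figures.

φM_n ≈ 722 kN·m

T = A_s f_y = 3550 × 420 = 1491000 N = 1491 kN.
From C = T: a = T/(0.85 f'_c b) = 1491000/(0.85 × 32.8 × 290) = 184.41 mm.
M_n = T(d − a/2) = 1491 kN × (630 − 92.205) mm = 801.85 kN·m.
φM_n = 0.90 × 801.85 = 721.67 kN·m.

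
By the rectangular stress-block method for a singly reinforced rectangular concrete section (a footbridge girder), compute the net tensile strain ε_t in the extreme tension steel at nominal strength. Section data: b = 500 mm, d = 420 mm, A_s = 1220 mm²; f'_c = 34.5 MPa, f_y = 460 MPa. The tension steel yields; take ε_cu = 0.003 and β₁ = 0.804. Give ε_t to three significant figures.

ε_t ≈ 0.0235

a = A_s f_y/(0.85 f'_c b) = 38.27 mm.
β₁ = 0.804, so c = a/β₁ = 38.27/0.804 = 47.60 mm.
From the linear strain diagram with ε_cu = 0.003: ε_t = 0.003 (d − c)/c = 0.003 × (420 − 47.60)/47.60 = 0.0235.
Since ε_t ≥ 0.005, the section is tension-controlled.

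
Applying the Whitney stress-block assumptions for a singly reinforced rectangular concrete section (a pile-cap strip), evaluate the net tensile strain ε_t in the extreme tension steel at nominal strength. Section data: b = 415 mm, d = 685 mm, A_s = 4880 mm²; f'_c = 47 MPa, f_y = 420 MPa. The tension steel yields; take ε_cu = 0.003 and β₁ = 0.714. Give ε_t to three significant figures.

ε_t ≈ 0.00887

a = A_s f_y/(0.85 f'_c b) = 123.62 mm.
β₁ = 0.714, so c = a/β₁ = 123.62/0.714 = 173.14 mm.
From the linear strain diagram with ε_cu = 0.003: ε_t = 0.003 (d − c)/c = 0.003 × (685 − 173.14)/173.14 = 0.00887.
Since ε_t ≥ 0.005, the section is tension-controlled.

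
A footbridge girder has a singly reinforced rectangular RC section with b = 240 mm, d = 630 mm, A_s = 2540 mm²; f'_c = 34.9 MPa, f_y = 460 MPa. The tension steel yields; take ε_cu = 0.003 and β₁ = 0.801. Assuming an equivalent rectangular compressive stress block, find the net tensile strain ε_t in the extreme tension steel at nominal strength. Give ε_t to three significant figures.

ε_t ≈ 0.00622

a = A_s f_y/(0.85 f'_c b) = 164.11 mm.
β₁ = 0.801, so c = a/β₁ = 164.11/0.801 = 204.88 mm.
From the linear strain diagram with ε_cu = 0.003: ε_t = 0.003 (d − c)/c = 0.003 × (630 − 204.88)/204.88 = 0.00622.
Since ε_t ≥ 0.005, the section is tension-controlled.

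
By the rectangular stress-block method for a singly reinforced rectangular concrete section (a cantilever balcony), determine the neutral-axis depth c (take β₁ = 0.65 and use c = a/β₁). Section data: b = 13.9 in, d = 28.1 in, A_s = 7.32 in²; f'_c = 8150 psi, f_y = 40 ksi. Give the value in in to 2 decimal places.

c ≈ 4.68 in

T = A_s f_y = 7.32 × 40 = 292.8 kips.
a = T/(0.85 f'_c b) = 292.8/(0.85 × 8.15 × 13.9) = 3.0407 in.
With β₁ = 0.65, c = a/β₁ = 3.0407/0.65 = 4.68 in.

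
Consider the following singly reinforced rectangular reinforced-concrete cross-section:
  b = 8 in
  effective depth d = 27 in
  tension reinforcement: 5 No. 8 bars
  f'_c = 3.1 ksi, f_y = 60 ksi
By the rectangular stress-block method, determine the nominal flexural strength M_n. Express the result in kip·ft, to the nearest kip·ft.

M_n ≈ 422 kip·ft

A_s = 5 × 0.79 = 3.95 in².
T = A_s f_y = 3.95 × 60 = 237 kips.
a = T/(0.85 f'_c b) = 237/(0.85 × 3.1 × 8) = 11.243 in.
M_n = T(d − a/2) = 237 × (27 − 5.6215) = 5066.7 kip·in = 5066.7/12 = 422.23 kip·ft.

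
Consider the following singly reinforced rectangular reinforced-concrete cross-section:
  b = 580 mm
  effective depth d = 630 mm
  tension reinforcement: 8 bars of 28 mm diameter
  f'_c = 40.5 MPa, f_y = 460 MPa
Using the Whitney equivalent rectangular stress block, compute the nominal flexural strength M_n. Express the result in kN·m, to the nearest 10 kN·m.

A_s = 8 × 616 = 4928 mm².
T = A_s f_y = 4928 × 460 = 2266880 N = 2266.88 kN.
From C = T: a = T/(0.85 f'_c b) = 2266880/(0.85 × 40.5 × 580) = 113.53 mm.
M_n = T(d − a/2) = 2266.88 kN × (630 − 56.765) mm = 1299.45 kN·m.

M_n ≈ 1300 kN·m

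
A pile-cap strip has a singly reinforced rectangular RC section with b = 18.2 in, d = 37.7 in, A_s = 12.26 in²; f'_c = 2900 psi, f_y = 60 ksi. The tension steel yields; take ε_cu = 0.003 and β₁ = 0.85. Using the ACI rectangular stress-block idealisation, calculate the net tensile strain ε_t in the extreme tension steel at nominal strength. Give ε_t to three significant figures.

a = A_s f_y/(0.85 f'_c b) = 16.397 in.
β₁ = 0.85, so c = a/β₁ = 16.397/0.85 = 19.291 in.
From the linear strain diagram with ε_cu = 0.003: ε_t = 0.003 (d − c)/c = 0.003 × (37.7 − 19.291)/19.291 = 0.00286.
ε_t < 0.004 — the section is over-reinforced for flexure under ACI limits.

ε_t ≈ 0.00286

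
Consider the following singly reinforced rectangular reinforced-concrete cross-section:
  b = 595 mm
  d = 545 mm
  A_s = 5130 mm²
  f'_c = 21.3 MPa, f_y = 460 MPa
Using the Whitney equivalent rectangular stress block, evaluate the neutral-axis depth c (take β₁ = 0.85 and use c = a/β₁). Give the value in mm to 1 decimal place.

T = A_s f_y = 5130 × 460 = 2359800 N = 2359.8 kN.
Setting C = 0.85 f'_c a b equal to T: a = 2359800/(0.85 × 21.3 × 595) = 219.058 mm.
With β₁ = 0.85, c = a/β₁ = 219.058/0.85 = 257.7 mm.

c ≈ 257.7 mm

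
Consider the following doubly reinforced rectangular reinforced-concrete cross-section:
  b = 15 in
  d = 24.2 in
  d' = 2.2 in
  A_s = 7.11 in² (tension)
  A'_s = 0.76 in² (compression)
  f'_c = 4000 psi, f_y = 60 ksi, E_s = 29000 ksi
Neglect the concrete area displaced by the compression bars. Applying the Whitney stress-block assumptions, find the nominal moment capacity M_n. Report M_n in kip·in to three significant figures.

M_n ≈ 8800 kip·in

Assume both steels yield.
a = (A_s − A'_s) f_y/(0.85 f'_c b) = (7.11 − 0.76) × 60/(0.85 × 4 × 15) = 7.471 in.
c = a/β₁ = 7.471/0.85 = 8.789 in; ε'_s = 0.003(c − d')/c = 0.0022 ≥ ε_y = 0.0021, so the compression steel yields.
M_n = (A_s − A'_s) f_y (d − a/2) + A'_s f_y (d − d') = 381 × (24.2 − 3.7355) + 45.6 × (24.2 − 2.2) = 7797.0 + 1003.2 = 8800.2 kip·in.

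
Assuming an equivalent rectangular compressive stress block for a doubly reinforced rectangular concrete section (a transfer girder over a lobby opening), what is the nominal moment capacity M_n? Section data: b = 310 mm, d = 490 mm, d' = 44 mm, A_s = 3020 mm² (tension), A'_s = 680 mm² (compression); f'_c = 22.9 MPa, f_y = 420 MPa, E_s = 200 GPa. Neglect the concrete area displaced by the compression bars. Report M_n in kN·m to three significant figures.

M_n ≈ 529 kN·m

Assume both tension and compression steel yield.
Net tension couple steel: A_s − A'_s = 2340 mm².
a = (A_s − A'_s) f_y / (0.85 f'_c b) = 982800/(0.85 × 22.9 × 310) = 162.87 mm.
c = a/β₁ = 162.87/0.85 = 191.61 mm; ε'_s = 0.003(c − d')/c = 0.0023 ≥ f_y/E_s = 0.0021, so compression steel does yield.
M_n = (A_s − A'_s) f_y (d − a/2) + A'_s f_y (d − d') = [982800 × (490 − 81.435) + 285600 × (490 − 44)] × 10⁻⁶ = 401.54 + 127.38 = 528.92 kN·m.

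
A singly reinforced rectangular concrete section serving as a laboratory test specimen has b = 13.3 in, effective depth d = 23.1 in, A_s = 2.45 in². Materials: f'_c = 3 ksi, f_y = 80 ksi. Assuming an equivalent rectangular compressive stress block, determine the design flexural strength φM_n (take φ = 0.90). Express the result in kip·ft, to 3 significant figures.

φM_n ≈ 297 kip·ft

T = A_s f_y = 2.45 × 80 = 196 kips.
a = T/(0.85 f'_c b) = 196/(0.85 × 3 × 13.3) = 5.779 in.
M_n = T(d − a/2) = 196 × (23.1 − 2.8895) = 3961.3 kip·in = 3961.3/12 = 330.11 kip·ft.
φM_n = 0.90 × 330.11 = 297.10 kip·ft.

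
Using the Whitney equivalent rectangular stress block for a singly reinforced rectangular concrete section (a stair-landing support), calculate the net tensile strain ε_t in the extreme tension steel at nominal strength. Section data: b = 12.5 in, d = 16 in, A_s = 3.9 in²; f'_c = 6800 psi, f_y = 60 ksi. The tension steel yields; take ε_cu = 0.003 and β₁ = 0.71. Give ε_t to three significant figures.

ε_t ≈ 0.00752

a = A_s f_y/(0.85 f'_c b) = 3.239 in.
β₁ = 0.71, so c = a/β₁ = 3.239/0.71 = 4.562 in.
From the linear strain diagram with ε_cu = 0.003: ε_t = 0.003 (d − c)/c = 0.003 × (16 − 4.562)/4.562 = 0.00752.
Since ε_t ≥ 0.005, the section is tension-controlled.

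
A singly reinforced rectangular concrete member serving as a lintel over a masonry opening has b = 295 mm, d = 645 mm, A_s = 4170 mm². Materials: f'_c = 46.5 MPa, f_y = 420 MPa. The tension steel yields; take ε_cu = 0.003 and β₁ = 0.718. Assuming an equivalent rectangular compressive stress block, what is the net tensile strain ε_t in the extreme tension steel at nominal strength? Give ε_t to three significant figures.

a = A_s f_y/(0.85 f'_c b) = 150.21 mm.
β₁ = 0.718, so c = a/β₁ = 150.21/0.718 = 209.21 mm.
From the linear strain diagram with ε_cu = 0.003: ε_t = 0.003 (d − c)/c = 0.003 × (645 − 209.21)/209.21 = 0.00625.
Since ε_t ≥ 0.005, the section is tension-controlled.

ε_t ≈ 0.00625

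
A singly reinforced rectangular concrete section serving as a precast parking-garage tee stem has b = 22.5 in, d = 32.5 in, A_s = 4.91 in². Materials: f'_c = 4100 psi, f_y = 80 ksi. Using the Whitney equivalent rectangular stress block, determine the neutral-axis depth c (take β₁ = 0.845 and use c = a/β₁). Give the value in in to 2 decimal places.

T = A_s f_y = 4.91 × 80 = 392.8 kips.
a = T/(0.85 f'_c b) = 392.8/(0.85 × 4.1 × 22.5) = 5.0094 in.
With β₁ = 0.845, c = a/β₁ = 5.0094/0.845 = 5.93 in.

c ≈ 5.93 in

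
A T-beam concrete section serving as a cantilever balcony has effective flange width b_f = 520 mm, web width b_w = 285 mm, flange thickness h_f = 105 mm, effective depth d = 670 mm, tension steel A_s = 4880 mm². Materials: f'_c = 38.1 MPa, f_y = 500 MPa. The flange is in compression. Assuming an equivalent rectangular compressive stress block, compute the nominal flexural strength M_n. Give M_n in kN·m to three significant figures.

M_n ≈ 1450 kN·m

Tension: T = A_s f_y = 4880 × 500 = 2440000 N.
Try a within the flange: a = T/(0.85 f'_c b_f) = 2440000/(0.85 × 38.1 × 520) = 144.89 mm.
a = 144.89 > h_f = 105 mm: the block extends into the web. Split into flange-overhang and web parts.
C_f = 0.85 f'_c (b_f − b_w) h_f = 0.85 × 38.1 × (520 − 285) × 105 = 799100 N.
Remaining web compression depth: a_w = (T − C_f)/(0.85 f'_c b_w) = (2440000 − 799100)/(0.85 × 38.1 × 285) = 177.78 mm.
M_n = C_f(d − h_f/2) + (T − C_f)(d − a_w/2) = 799100 × (670 − 52.5) + 1640900 × (670 − 88.89) = 493.44 + 953.54 = 1446.98 × 10⁶ N·mm.
M_n = 1446.98 kN·m.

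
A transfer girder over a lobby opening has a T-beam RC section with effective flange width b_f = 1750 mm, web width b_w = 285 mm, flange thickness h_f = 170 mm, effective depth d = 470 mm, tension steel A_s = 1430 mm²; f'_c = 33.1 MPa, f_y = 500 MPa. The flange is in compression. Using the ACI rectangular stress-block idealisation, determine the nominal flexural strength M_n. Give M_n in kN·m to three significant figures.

M_n ≈ 331 kN·m

Tension: T = A_s f_y = 1430 × 500 = 715000 N.
Try a within the flange: a = T/(0.85 f'_c b_f) = 715000/(0.85 × 33.1 × 1750) = 14.52 mm.
Since a = 14.52 ≤ h_f = 170 mm, the stress block lies entirely in the flange; analyse as a rectangular beam of width b_f.
M_n = T(d − a/2) = 715000 × (470 − 7.26) = 330.86 × 10⁶ N·mm.
M_n = 330.86 kN·m.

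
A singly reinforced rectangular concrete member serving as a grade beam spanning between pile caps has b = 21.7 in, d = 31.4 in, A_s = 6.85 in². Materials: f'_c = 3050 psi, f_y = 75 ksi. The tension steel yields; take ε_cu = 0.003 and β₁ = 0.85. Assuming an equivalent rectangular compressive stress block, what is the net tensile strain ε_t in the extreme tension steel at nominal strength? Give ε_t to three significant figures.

a = A_s f_y/(0.85 f'_c b) = 9.132 in.
β₁ = 0.85, so c = a/β₁ = 9.132/0.85 = 10.744 in.
From the linear strain diagram with ε_cu = 0.003: ε_t = 0.003 (d − c)/c = 0.003 × (31.4 − 10.744)/10.744 = 0.00577.
Since ε_t ≥ 0.005, the section is tension-controlled.

ε_t ≈ 0.00577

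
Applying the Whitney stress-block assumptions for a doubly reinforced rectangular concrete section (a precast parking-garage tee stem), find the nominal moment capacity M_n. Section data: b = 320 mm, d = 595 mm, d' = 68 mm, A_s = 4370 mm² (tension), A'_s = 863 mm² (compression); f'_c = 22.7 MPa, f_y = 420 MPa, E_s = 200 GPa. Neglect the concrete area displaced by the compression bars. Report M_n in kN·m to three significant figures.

M_n ≈ 892 kN·m

Assume both tension and compression steel yield.
Net tension couple steel: A_s − A'_s = 3507 mm².
a = (A_s − A'_s) f_y / (0.85 f'_c b) = 1472940/(0.85 × 22.7 × 320) = 238.56 mm.
c = a/β₁ = 238.56/0.85 = 280.66 mm; ε'_s = 0.003(c − d')/c = 0.0023 ≥ f_y/E_s = 0.0021, so compression steel does yield.
M_n = (A_s − A'_s) f_y (d − a/2) + A'_s f_y (d − d') = [1472940 × (595 − 119.28) + 362460 × (595 − 68)] × 10⁻⁶ = 700.71 + 191.02 = 891.73 kN·m.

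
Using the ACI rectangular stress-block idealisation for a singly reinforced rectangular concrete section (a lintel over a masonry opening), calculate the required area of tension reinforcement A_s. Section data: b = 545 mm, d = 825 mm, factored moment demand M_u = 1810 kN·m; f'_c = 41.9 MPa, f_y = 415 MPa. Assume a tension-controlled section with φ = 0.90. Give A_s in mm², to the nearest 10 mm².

A_s ≈ 6410 mm²

M_n = M_u/φ = 1810/0.90 = 2011.11 kN·m.
With M_n = 0.85 f'_c a b (d − a/2), solve the quadratic for a:
a = d − √(d² − 2M_n/(0.85 f'_c b)) = 825 − √(825² − 2 × 2011.11×10⁶/(0.85 × 41.9 × 545)) = 136.96 mm.
A_s = 0.85 f'_c a b / f_y = 0.85 × 41.9 × 136.96 × 545 / 415 = 6405.8 mm².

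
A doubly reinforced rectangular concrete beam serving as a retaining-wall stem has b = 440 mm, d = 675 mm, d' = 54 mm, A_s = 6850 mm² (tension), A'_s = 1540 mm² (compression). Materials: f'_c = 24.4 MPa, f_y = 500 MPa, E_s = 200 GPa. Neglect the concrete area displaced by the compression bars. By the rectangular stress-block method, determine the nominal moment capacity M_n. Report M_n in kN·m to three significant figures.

Assume both tension and compression steel yield.
Net tension couple steel: A_s − A'_s = 5310 mm².
a = (A_s − A'_s) f_y / (0.85 f'_c b) = 2655000/(0.85 × 24.4 × 440) = 290.94 mm.
c = a/β₁ = 290.94/0.85 = 342.28 mm; ε'_s = 0.003(c − d')/c = 0.0025 ≥ f_y/E_s = 0.0025, so compression steel does yield.
M_n = (A_s − A'_s) f_y (d − a/2) + A'_s f_y (d − d') = [2655000 × (675 − 145.47) + 770000 × (675 − 54)] × 10⁻⁶ = 1405.90 + 478.17 = 1884.07 kN·m.

M_n ≈ 1880 kN·m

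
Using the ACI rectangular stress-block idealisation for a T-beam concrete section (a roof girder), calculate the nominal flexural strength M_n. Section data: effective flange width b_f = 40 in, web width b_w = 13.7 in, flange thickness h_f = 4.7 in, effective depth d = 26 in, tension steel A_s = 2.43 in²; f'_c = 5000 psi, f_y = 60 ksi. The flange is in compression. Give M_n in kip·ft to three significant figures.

M_n ≈ 311 kip·ft

Tension: T = A_s f_y = 2.43 × 60 = 145.8 kips.
Try a within the flange: a = T/(0.85 f'_c b_f) = 145.8/(0.85 × 5 × 40) = 0.858 in.
Since a = 0.858 ≤ h_f = 4.7 in, the stress block lies entirely in the flange; analyse as a rectangular beam of width b_f.
M_n = T(d − a/2) = 145.8 × (26 − 0.429) = 3728.3 kip·in.
M_n = 3728.3/12 = 310.69 kip·ft.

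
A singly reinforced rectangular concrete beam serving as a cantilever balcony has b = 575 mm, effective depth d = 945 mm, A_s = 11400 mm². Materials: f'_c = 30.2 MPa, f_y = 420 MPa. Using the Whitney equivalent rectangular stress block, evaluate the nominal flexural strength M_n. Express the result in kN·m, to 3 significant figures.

M_n ≈ 3750 kN·m

T = A_s f_y = 11400 × 420 = 4788000 N = 4788 kN.
From C = T: a = T/(0.85 f'_c b) = 4788000/(0.85 × 30.2 × 575) = 324.38 mm.
M_n = T(d − a/2) = 4788 kN × (945 − 162.19) mm = 3748.09 kN·m.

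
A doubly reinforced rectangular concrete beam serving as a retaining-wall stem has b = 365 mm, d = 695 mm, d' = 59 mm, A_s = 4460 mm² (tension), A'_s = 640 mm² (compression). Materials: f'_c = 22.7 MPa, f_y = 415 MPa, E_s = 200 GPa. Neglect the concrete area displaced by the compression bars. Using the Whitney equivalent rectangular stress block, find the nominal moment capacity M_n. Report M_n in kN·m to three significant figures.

Assume both tension and compression steel yield.
Net tension couple steel: A_s − A'_s = 3820 mm².
a = (A_s − A'_s) f_y / (0.85 f'_c b) = 1585300/(0.85 × 22.7 × 365) = 225.10 mm.
c = a/β₁ = 225.10/0.85 = 264.82 mm; ε'_s = 0.003(c − d')/c = 0.0023 ≥ f_y/E_s = 0.0021, so compression steel does yield.
M_n = (A_s − A'_s) f_y (d − a/2) + A'_s f_y (d − d') = [1585300 × (695 − 112.55) + 265600 × (695 − 59)] × 10⁻⁶ = 923.36 + 168.92 = 1092.28 kN·m.

M_n ≈ 1090 kN·m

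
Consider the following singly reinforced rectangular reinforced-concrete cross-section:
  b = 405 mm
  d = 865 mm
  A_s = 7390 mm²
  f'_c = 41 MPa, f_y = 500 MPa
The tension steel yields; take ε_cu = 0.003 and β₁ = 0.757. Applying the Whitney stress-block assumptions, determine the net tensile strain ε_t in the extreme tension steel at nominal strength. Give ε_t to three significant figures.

a = A_s f_y/(0.85 f'_c b) = 261.79 mm.
β₁ = 0.757, so c = a/β₁ = 261.79/0.757 = 345.83 mm.
From the linear strain diagram with ε_cu = 0.003: ε_t = 0.003 (d − c)/c = 0.003 × (865 − 345.83)/345.83 = 0.00450.
ε_t is between 0.004 and 0.005 — transition zone.

ε_t ≈ 0.00450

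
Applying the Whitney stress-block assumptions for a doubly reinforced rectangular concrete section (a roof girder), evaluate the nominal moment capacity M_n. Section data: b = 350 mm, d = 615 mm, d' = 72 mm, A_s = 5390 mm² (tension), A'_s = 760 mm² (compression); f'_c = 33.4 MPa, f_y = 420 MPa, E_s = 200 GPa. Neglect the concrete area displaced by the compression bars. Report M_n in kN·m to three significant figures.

M_n ≈ 1180 kN·m

Assume both tension and compression steel yield.
Net tension couple steel: A_s − A'_s = 4630 mm².
a = (A_s − A'_s) f_y / (0.85 f'_c b) = 1944600/(0.85 × 33.4 × 350) = 195.70 mm.
c = a/β₁ = 195.70/0.811 = 241.31 mm; ε'_s = 0.003(c − d')/c = 0.0021 ≥ f_y/E_s = 0.0021, so compression steel does yield.
M_n = (A_s − A'_s) f_y (d − a/2) + A'_s f_y (d − d') = [1944600 × (615 − 97.85) + 319200 × (615 − 72)] × 10⁻⁶ = 1005.65 + 173.33 = 1178.98 kN·m.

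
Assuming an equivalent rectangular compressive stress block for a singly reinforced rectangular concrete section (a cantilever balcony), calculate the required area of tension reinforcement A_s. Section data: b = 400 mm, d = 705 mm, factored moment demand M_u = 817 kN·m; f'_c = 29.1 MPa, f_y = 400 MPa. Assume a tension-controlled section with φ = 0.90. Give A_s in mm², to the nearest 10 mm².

M_n = M_u/φ = 817/0.90 = 907.778 kN·m.
With M_n = 0.85 f'_c a b (d − a/2), solve the quadratic for a:
a = d − √(d² − 2M_n/(0.85 f'_c b)) = 705 − √(705² − 2 × 907.778×10⁶/(0.85 × 29.1 × 400)) = 145.07 mm.
A_s = 0.85 f'_c a b / f_y = 0.85 × 29.1 × 145.07 × 400 / 400 = 3588.3 mm².

A_s ≈ 3590 mm²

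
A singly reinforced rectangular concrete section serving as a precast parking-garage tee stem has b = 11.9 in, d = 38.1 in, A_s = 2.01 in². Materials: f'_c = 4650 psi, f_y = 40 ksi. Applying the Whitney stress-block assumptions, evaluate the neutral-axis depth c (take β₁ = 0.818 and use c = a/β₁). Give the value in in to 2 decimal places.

T = A_s f_y = 2.01 × 40 = 80.4 kips.
a = T/(0.85 f'_c b) = 80.4/(0.85 × 4.65 × 11.9) = 1.7094 in.
With β₁ = 0.818, c = a/β₁ = 1.7094/0.818 = 2.09 in.

c ≈ 2.09 in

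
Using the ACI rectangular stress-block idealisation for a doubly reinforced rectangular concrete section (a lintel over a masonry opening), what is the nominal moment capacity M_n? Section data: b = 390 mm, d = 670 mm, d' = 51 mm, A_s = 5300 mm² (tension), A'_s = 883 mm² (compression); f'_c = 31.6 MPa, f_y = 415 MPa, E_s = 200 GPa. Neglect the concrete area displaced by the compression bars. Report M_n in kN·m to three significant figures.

M_n ≈ 1290 kN·m

Assume both tension and compression steel yield.
Net tension couple steel: A_s − A'_s = 4417 mm².
a = (A_s − A'_s) f_y / (0.85 f'_c b) = 1833055/(0.85 × 31.6 × 390) = 174.99 mm.
c = a/β₁ = 174.99/0.824 = 212.37 mm; ε'_s = 0.003(c − d')/c = 0.0023 ≥ f_y/E_s = 0.0021, so compression steel does yield.
M_n = (A_s − A'_s) f_y (d − a/2) + A'_s f_y (d − d') = [1833055 × (670 − 87.495) + 366445 × (670 − 51)] × 10⁻⁶ = 1067.76 + 226.83 = 1294.59 kN·m.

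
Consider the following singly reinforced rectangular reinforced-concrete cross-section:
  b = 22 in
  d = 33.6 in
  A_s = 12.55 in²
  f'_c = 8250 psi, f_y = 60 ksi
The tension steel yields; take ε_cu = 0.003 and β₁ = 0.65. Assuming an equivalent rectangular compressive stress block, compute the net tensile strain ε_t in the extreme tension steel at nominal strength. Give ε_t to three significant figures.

ε_t ≈ 0.0104

a = A_s f_y/(0.85 f'_c b) = 4.881 in.
β₁ = 0.65, so c = a/β₁ = 4.881/0.65 = 7.509 in.
From the linear strain diagram with ε_cu = 0.003: ε_t = 0.003 (d − c)/c = 0.003 × (33.6 − 7.509)/7.509 = 0.0104.
Since ε_t ≥ 0.005, the section is tension-controlled.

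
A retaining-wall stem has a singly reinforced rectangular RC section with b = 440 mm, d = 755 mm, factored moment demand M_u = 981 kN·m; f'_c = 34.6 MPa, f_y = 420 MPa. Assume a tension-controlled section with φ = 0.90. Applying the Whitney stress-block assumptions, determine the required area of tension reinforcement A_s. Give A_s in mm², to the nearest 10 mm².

A_s ≈ 3740 mm²

M_n = M_u/φ = 981/0.90 = 1090 kN·m.
With M_n = 0.85 f'_c a b (d − a/2), solve the quadratic for a:
a = d − √(d² − 2M_n/(0.85 f'_c b)) = 755 − √(755² − 2 × 1090×10⁶/(0.85 × 34.6 × 440)) = 121.31 mm.
A_s = 0.85 f'_c a b / f_y = 0.85 × 34.6 × 121.31 × 440 / 420 = 3737.6 mm².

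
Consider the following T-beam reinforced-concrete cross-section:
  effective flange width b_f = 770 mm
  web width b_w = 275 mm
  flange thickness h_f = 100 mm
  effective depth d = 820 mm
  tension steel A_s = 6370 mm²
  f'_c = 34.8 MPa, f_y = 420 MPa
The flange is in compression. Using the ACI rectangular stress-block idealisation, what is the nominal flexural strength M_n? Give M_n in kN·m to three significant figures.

Tension: T = A_s f_y = 6370 × 420 = 2675400 N.
Try a within the flange: a = T/(0.85 f'_c b_f) = 2675400/(0.85 × 34.8 × 770) = 117.46 mm.
a = 117.46 > h_f = 100 mm: the block extends into the web. Split into flange-overhang and web parts.
C_f = 0.85 f'_c (b_f − b_w) h_f = 0.85 × 34.8 × (770 − 275) × 100 = 1464210 N.
Remaining web compression depth: a_w = (T − C_f)/(0.85 f'_c b_w) = (2675400 − 1464210)/(0.85 × 34.8 × 275) = 148.90 mm.
M_n = C_f(d − h_f/2) + (T − C_f)(d − a_w/2) = 1464210 × (820 − 50) + 1211190 × (820 − 74.45) = 1127.44 + 903.00 = 2030.44 × 10⁶ N·mm.
M_n = 2030.44 kN·m.

M_n ≈ 2030 kN·m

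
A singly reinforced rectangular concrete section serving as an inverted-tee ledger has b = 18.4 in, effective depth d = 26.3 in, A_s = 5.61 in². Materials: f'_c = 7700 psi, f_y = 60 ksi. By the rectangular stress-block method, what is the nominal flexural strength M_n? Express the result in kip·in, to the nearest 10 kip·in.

M_n ≈ 8380 kip·in

T = A_s f_y = 5.61 × 60 = 336.6 kips.
a = T/(0.85 f'_c b) = 336.6/(0.85 × 7.7 × 18.4) = 2.795 in.
M_n = T(d − a/2) = 336.6 × (26.3 − 1.3975) = 8382.2 kip·in.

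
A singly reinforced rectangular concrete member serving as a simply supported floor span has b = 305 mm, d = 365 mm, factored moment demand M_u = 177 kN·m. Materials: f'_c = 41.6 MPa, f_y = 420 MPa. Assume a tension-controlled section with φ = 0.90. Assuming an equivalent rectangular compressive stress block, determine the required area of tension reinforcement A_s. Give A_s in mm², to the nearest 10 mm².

A_s ≈ 1390 mm²

M_n = M_u/φ = 177/0.90 = 196.667 kN·m.
With M_n = 0.85 f'_c a b (d − a/2), solve the quadratic for a:
a = d − √(d² − 2M_n/(0.85 f'_c b)) = 365 − √(365² − 2 × 196.667×10⁶/(0.85 × 41.6 × 305)) = 53.95 mm.
A_s = 0.85 f'_c a b / f_y = 0.85 × 41.6 × 53.95 × 305 / 420 = 1385.3 mm².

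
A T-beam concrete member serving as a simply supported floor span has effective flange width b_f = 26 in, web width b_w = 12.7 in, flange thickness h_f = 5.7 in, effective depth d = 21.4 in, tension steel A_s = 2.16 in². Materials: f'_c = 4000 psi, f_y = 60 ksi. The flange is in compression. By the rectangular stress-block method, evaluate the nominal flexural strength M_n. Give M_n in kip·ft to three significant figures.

Tension: T = A_s f_y = 2.16 × 60 = 129.6 kips.
Try a within the flange: a = T/(0.85 f'_c b_f) = 129.6/(0.85 × 4 × 26) = 1.466 in.
Since a = 1.466 ≤ h_f = 5.7 in, the stress block lies entirely in the flange; analyse as a rectangular beam of width b_f.
M_n = T(d − a/2) = 129.6 × (21.4 − 0.733) = 2678.4 kip·in.
M_n = 2678.4/12 = 223.20 kip·ft.

M_n ≈ 223 kip·ft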